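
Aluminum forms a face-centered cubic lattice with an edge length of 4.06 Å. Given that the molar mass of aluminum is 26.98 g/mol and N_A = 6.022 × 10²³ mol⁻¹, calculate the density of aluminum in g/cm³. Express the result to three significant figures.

2.68 g/cm³

An FCC unit cell contains Z = 4 atoms.
Cell volume: a³ = (4.06 Å)³ = (4.060 × 10^-8 cm)³ = 6.692 × 10^-23 cm³.
ρ = Z·M/(N_A·a³) = 4 × 26.98 / (6.022 × 10²³ × 6.692 × 10^-23) = 2.678 g/cm³.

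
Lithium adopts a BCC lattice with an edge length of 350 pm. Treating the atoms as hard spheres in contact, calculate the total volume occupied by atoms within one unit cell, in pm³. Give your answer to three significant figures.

In a BCC lattice atoms touch along the body diagonal, so √3·a = 4r, so r = 0.4330a = 151.6 pm.
V_atoms = Z × (4/3)πr³ = 2 × (4/3)π × (151.6)³ = 2.92 × 10^7 pm³.

2.92 × 10^7 pm³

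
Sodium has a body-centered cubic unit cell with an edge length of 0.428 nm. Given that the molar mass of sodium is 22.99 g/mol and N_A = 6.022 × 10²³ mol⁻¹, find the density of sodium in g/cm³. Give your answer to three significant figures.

0.974 g/cm³

A BCC unit cell contains Z = 2 atoms.
Cell volume: a³ = (0.428 nm)³ = (4.280 × 10^-8 cm)³ = 7.840 × 10^-23 cm³.
ρ = Z·M/(N_A·a³) = 2 × 22.99 / (6.022 × 10²³ × 7.840 × 10^-23) = 0.9739 g/cm³.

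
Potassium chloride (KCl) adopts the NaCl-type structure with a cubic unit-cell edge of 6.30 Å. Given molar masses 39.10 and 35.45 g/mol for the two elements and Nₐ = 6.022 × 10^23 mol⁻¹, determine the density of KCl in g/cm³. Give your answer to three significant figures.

1.98 g/cm³

The NaCl-type structure contains Z = 4 formula units per cell; M(KCl) = 39.10 + 35.45 = 74.55 g/mol.
a³ = (6.300 × 10^-8 cm)³ = 2.500 × 10^-22 cm³.
ρ = 4 × 74.55 / (6.022 × 10²³ × 2.500 × 10^-22) = 1.980 g/cm³.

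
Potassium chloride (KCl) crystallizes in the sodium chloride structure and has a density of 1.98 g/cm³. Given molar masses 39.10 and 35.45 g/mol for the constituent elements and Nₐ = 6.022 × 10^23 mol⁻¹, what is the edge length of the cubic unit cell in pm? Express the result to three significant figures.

630 pm

M(KCl) = 74.55 g/mol; Z = 4 formula units per cell.
a³ = Z·M/(N_A·ρ) = 4 × 74.55 / (6.022 × 10²³ × 1.98) = 2.501 × 10^-22 cm³, so a = 6.300 × 10^-8 cm = 630 pm.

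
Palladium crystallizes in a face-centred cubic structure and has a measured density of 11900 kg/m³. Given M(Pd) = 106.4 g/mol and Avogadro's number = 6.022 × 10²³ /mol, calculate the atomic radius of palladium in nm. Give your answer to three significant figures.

0.138 nm

For an FCC cell (Z = 4), a³ = Z·M/(N_A·ρ) = 4 × 106.4 / (6.022 × 10²³ × 11.90) = 5.939 × 10^-23 cm³, so a = 3.902 × 10^-8 cm = 0.3902 nm.
Atoms touch along the face diagonal, so √2·a = 4r, so r = 0.3536 × a = 0.138 nm.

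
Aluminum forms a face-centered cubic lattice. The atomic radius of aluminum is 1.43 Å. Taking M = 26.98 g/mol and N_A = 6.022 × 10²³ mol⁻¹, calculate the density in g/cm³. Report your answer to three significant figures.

2.71 g/cm³

In an FCC lattice, atoms touch along the face diagonal, so √2·a = 4r, giving a = 4.045 Å = 4.045 × 10^-8 cm.
With Z = 4, ρ = Z·M/(N_A·a³) = 4 × 26.98 / (6.022 × 10²³ × 6.617 × 10^-23) = 2.708 g/cm³.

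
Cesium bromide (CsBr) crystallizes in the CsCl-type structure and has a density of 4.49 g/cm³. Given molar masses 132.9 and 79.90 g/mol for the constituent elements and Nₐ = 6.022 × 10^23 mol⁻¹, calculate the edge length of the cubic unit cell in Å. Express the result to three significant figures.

M(CsBr) = 212.8 g/mol; Z = 1 formula unit per cell.
a³ = Z·M/(N_A·ρ) = 1 × 212.8 / (6.022 × 10²³ × 4.49) = 7.870 × 10^-23 cm³, so a = 4.285 × 10^-8 cm = 4.29 Å.

4.29 Å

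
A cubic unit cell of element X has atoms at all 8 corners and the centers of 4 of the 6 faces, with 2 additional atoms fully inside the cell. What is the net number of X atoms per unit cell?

5

Corner atoms are shared by 8 cells (1/8 each), face atoms by 2 (1/2 each), interior atoms are unshared.
Net atoms = 8 × 1/8 + 4 × 1/2 + 2 = 1 + 2 + 2 = 5.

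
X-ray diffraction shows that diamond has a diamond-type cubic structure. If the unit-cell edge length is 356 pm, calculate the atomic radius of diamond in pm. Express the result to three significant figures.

77.1 pm

In a diamond cubic lattice, nearest neighbors lie along the body diagonal with √3·a = 8r.
r = √3·a/8 = 1.7321 × 356 / 8 = 77.1 pm.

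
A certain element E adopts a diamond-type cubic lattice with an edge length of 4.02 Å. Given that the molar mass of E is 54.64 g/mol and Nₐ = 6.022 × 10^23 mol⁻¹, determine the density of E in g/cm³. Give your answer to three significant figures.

A diamond cubic unit cell contains Z = 8 atoms.
Cell volume: a³ = (4.02 Å)³ = (4.020 × 10^-8 cm)³ = 6.496 × 10^-23 cm³.
ρ = Z·M/(N_A·a³) = 8 × 54.64 / (6.022 × 10²³ × 6.496 × 10^-23) = 11.17 g/cm³.

11.2 g/cm³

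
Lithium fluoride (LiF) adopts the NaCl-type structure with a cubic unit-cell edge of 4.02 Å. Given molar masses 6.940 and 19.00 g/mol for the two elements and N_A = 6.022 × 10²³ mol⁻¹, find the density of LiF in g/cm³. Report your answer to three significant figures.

2.65 g/cm³

The NaCl-type structure contains Z = 4 formula units per cell; M(LiF) = 6.940 + 19.00 = 25.94 g/mol.
a³ = (4.020 × 10^-8 cm)³ = 6.496 × 10^-23 cm³.
ρ = 4 × 25.94 / (6.022 × 10²³ × 6.496 × 10^-23) = 2.652 g/cm³.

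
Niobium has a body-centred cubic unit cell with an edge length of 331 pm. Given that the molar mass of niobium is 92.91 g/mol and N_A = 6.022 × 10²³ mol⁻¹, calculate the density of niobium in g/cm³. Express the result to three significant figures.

8.51 g/cm³

A BCC unit cell contains Z = 2 atoms.
Cell volume: a³ = (331 pm)³ = (3.310 × 10^-8 cm)³ = 3.626 × 10^-23 cm³.
ρ = Z·M/(N_A·a³) = 2 × 92.91 / (6.022 × 10²³ × 3.626 × 10^-23) = 8.509 g/cm³.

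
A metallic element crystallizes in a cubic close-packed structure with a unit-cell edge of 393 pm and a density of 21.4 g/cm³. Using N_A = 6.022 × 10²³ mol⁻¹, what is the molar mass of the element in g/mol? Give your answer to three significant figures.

196 g/mol

An FCC cell has Z = 4 atoms; a = 3.930 × 10^-8 cm.
M = ρ·N_A·a³/Z = 21.4 × 6.022 × 10²³ × 6.070 × 10^-23 / 4 = 196 g/mol.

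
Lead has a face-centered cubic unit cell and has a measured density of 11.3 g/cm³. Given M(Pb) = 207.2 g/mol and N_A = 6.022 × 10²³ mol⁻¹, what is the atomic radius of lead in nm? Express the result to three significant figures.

For an FCC cell (Z = 4), a³ = Z·M/(N_A·ρ) = 4 × 207.2 / (6.022 × 10²³ × 11.30) = 1.218 × 10^-22 cm³, so a = 4.957 × 10^-8 cm = 0.4957 nm.
Atoms touch along the face diagonal, so √2·a = 4r, so r = 0.3536 × a = 0.175 nm.

0.175 nm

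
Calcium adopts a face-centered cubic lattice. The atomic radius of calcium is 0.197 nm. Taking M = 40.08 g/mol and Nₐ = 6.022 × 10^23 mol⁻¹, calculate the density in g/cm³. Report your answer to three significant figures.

In an FCC lattice, atoms touch along the face diagonal, so √2·a = 4r, giving a = 0.5572 nm = 5.572 × 10^-8 cm.
With Z = 4, ρ = Z·M/(N_A·a³) = 4 × 40.08 / (6.022 × 10²³ × 1.730 × 10^-22) = 1.539 g/cm³.

1.54 g/cm³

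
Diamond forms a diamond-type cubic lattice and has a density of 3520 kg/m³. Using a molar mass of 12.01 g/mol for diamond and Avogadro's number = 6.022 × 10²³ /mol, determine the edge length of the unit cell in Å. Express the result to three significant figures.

With Z = 8 atoms per diamond cubic cell, a³ = Z·M/(N_A·ρ) = 8 × 12.01 / (6.022 × 10²³ × 3.520 g/cm³) = 4.533 × 10^-23 cm³.
a = (4.533 × 10^-23)^(1/3) = 3.565 × 10^-8 cm = 3.57 Å.

3.57 Å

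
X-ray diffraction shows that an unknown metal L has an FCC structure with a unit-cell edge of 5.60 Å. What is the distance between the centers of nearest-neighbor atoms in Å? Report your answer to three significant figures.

In an FCC structure, atoms touch along the face diagonal, so √2·a = 4r; the nearest-neighbor distance equals 2r = 0.7071·a.
d = 0.7071 × 5.60 = 3.96 Å.

3.96 Å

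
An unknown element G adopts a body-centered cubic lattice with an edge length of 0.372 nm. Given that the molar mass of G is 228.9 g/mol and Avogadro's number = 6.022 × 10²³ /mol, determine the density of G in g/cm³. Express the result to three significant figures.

14.8 g/cm³

A BCC unit cell contains Z = 2 atoms.
Cell volume: a³ = (0.372 nm)³ = (3.720 × 10^-8 cm)³ = 5.148 × 10^-23 cm³.
ρ = Z·M/(N_A·a³) = 2 × 228.9 / (6.022 × 10²³ × 5.148 × 10^-23) = 14.77 g/cm³.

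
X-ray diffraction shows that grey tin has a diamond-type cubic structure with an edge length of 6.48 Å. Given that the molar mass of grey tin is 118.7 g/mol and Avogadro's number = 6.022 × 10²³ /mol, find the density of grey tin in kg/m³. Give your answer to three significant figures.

A diamond cubic unit cell contains Z = 8 atoms.
Cell volume: a³ = (6.48 Å)³ = (6.480 × 10^-8 cm)³ = 2.721 × 10^-22 cm³.
ρ = Z·M/(N_A·a³) = 8 × 118.7 / (6.022 × 10²³ × 2.721 × 10^-22) = 5.795 g/cm³ = 5800 kg/m³.

5800 kg/m³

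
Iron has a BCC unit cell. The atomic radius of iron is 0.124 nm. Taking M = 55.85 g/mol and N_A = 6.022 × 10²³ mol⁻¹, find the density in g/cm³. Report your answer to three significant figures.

7.90 g/cm³

In a BCC lattice, atoms touch along the body diagonal, so √3·a = 4r, giving a = 0.2864 nm = 2.864 × 10^-8 cm.
With Z = 2, ρ = Z·M/(N_A·a³) = 2 × 55.85 / (6.022 × 10²³ × 2.348 × 10^-23) = 7.899 g/cm³.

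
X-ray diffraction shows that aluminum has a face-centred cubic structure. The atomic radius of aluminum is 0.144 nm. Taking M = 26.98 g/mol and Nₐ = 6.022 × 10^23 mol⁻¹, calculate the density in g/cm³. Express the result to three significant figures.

In an FCC lattice, atoms touch along the face diagonal, so √2·a = 4r, giving a = 0.4073 nm = 4.073 × 10^-8 cm.
With Z = 4, ρ = Z·M/(N_A·a³) = 4 × 26.98 / (6.022 × 10²³ × 6.757 × 10^-23) = 2.652 g/cm³.

2.65 g/cm³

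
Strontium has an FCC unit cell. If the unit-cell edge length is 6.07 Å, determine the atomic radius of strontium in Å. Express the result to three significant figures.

2.15 Å

In an FCC lattice, atoms touch along the face diagonal, so √2·a = 4r.
r = √2·a/4 = 1.4142 × 6.07 / 4 = 2.15 Å.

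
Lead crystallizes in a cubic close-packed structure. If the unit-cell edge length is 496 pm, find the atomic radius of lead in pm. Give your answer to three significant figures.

In an FCC lattice, atoms touch along the face diagonal, so √2·a = 4r.
r = √2·a/4 = 1.4142 × 496 / 4 = 175 pm.

175 pm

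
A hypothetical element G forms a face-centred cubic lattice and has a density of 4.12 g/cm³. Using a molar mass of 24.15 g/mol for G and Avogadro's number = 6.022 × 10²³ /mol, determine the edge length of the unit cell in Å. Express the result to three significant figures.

3.39 Å

With Z = 4 atoms per FCC cell, a³ = Z·M/(N_A·ρ) = 4 × 24.15 / (6.022 × 10²³ × 4.120 g/cm³) = 3.893 × 10^-23 cm³.
a = (3.893 × 10^-23)^(1/3) = 3.389 × 10^-8 cm = 3.39 Å.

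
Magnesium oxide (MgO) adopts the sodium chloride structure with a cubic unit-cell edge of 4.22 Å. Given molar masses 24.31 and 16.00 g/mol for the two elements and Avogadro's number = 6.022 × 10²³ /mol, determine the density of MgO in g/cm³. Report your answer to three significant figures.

The sodium chloride structure contains Z = 4 formula units per cell; M(MgO) = 24.31 + 16.00 = 40.31 g/mol.
a³ = (4.220 × 10^-8 cm)³ = 7.515 × 10^-23 cm³.
ρ = 4 × 40.31 / (6.022 × 10²³ × 7.515 × 10^-23) = 3.563 g/cm³.

3.56 g/cm³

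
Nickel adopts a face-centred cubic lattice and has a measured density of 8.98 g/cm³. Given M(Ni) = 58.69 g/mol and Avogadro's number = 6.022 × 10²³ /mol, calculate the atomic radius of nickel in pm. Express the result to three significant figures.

124 pm

For an FCC cell (Z = 4), a³ = Z·M/(N_A·ρ) = 4 × 58.69 / (6.022 × 10²³ × 8.980) = 4.341 × 10^-23 cm³, so a = 3.515 × 10^-8 cm = 351.5 pm.
Atoms touch along the face diagonal, so √2·a = 4r, so r = 0.3536 × a = 124 pm.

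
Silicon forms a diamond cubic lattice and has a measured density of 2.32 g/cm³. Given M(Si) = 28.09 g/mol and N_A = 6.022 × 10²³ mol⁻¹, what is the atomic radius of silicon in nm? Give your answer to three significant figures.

For a diamond cubic cell (Z = 8), a³ = Z·M/(N_A·ρ) = 8 × 28.09 / (6.022 × 10²³ × 2.320) = 1.608 × 10^-22 cm³, so a = 5.438 × 10^-8 cm = 0.5438 nm.
Nearest neighbors lie along the body diagonal with √3·a = 8r, so r = 0.2165 × a = 0.118 nm.

0.118 nm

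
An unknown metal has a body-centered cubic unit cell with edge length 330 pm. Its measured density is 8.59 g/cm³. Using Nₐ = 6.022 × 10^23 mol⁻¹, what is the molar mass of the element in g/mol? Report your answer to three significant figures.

92.9 g/mol

A BCC cell has Z = 2 atoms; a = 3.300 × 10^-8 cm.
M = ρ·N_A·a³/Z = 8.59 × 6.022 × 10²³ × 3.594 × 10^-23 / 2 = 92.9 g/mol.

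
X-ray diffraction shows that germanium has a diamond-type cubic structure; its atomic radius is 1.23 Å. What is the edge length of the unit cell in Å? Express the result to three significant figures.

5.68 Å

In a diamond cubic lattice, nearest neighbors lie along the body diagonal with √3·a = 8r.
a = 8r/√3 = 8 × 1.23 / 1.7321 = 5.68 Å.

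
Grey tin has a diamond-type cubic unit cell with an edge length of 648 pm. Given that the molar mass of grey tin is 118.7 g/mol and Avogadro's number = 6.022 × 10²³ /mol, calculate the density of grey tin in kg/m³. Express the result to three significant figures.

A diamond cubic unit cell contains Z = 8 atoms.
Cell volume: a³ = (648 pm)³ = (6.480 × 10^-8 cm)³ = 2.721 × 10^-22 cm³.
ρ = Z·M/(N_A·a³) = 8 × 118.7 / (6.022 × 10²³ × 2.721 × 10^-22) = 5.795 g/cm³ = 5800 kg/m³.

5800 kg/m³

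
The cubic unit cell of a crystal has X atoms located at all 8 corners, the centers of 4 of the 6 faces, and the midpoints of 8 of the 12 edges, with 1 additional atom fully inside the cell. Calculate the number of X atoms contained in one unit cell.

Corner atoms are shared by 8 cells (1/8 each), face atoms by 2 (1/2 each), edge atoms by 4 (1/4 each), interior atoms are unshared.
Net atoms = 8 × 1/8 + 4 × 1/2 + 8 × 1/4 + 1 = 1 + 2 + 2 + 1 = 6.

6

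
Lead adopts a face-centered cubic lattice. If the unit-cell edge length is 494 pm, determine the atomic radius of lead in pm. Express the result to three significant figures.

175 pm

In an FCC lattice, atoms touch along the face diagonal, so √2·a = 4r.
r = √2·a/4 = 1.4142 × 494 / 4 = 175 pm.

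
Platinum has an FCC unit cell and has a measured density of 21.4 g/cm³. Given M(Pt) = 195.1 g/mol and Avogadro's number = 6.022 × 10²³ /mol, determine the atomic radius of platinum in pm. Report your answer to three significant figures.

For an FCC cell (Z = 4), a³ = Z·M/(N_A·ρ) = 4 × 195.1 / (6.022 × 10²³ × 21.40) = 6.056 × 10^-23 cm³, so a = 3.927 × 10^-8 cm = 392.7 pm.
Atoms touch along the face diagonal, so √2·a = 4r, so r = 0.3536 × a = 139 pm.

139 pm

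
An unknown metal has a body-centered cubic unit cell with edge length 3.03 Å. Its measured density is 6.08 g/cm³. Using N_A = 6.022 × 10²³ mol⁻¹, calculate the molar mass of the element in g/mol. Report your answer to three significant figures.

50.9 g/mol

A BCC cell has Z = 2 atoms; a = 3.030 × 10^-8 cm.
M = ρ·N_A·a³/Z = 6.08 × 6.022 × 10²³ × 2.782 × 10^-23 / 2 = 50.9 g/mol.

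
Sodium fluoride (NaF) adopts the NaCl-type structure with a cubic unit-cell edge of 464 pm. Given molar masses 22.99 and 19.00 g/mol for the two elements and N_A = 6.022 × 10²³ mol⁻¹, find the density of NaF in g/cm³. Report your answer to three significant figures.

2.79 g/cm³

The NaCl-type structure contains Z = 4 formula units per cell; M(NaF) = 22.99 + 19.00 = 41.99 g/mol.
a³ = (4.640 × 10^-8 cm)³ = 9.990 × 10^-23 cm³.
ρ = 4 × 41.99 / (6.022 × 10²³ × 9.990 × 10^-23) = 2.792 g/cm³.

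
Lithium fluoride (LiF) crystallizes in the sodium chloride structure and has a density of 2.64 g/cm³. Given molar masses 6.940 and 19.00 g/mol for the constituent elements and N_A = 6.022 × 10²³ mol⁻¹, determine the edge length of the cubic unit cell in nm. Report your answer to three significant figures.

0.403 nm

M(LiF) = 25.94 g/mol; Z = 4 formula units per cell.
a³ = Z·M/(N_A·ρ) = 4 × 25.94 / (6.022 × 10²³ × 2.64) = 6.527 × 10^-23 cm³, so a = 4.026 × 10^-8 cm = 0.403 nm.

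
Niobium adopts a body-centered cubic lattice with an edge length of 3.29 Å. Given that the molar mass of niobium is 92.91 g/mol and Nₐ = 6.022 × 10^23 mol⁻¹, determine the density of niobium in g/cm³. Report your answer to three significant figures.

A BCC unit cell contains Z = 2 atoms.
Cell volume: a³ = (3.29 Å)³ = (3.290 × 10^-8 cm)³ = 3.561 × 10^-23 cm³.
ρ = Z·M/(N_A·a³) = 2 × 92.91 / (6.022 × 10²³ × 3.561 × 10^-23) = 8.665 g/cm³.

8.66 g/cm³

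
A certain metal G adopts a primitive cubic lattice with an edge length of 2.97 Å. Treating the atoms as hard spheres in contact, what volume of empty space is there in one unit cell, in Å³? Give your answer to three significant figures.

12.5 Å³

In a simple cubic lattice atoms touch along the cell edge, so a = 2r, so r = 0.5000a = 1.485 Å.
V_cell = a³ = 26.20 Å³; V_atoms = 1 × (4/3)πr³ = 13.72 Å³.
Empty space = 26.20 − 13.72 = 12.5 Å³.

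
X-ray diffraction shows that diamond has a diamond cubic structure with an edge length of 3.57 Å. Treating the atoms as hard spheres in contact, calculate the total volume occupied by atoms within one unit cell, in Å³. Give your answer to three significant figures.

In a diamond cubic lattice nearest neighbors lie along the body diagonal with √3·a = 8r, so r = 0.2165a = 0.7729 Å.
V_atoms = Z × (4/3)πr³ = 8 × (4/3)π × (0.7729)³ = 15.5 Å³.

15.5 Å³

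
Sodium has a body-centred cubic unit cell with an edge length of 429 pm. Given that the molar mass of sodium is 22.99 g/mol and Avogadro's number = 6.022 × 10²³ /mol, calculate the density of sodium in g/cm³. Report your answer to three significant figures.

0.967 g/cm³

A BCC unit cell contains Z = 2 atoms.
Cell volume: a³ = (429 pm)³ = (4.290 × 10^-8 cm)³ = 7.895 × 10^-23 cm³.
ρ = Z·M/(N_A·a³) = 2 × 22.99 / (6.022 × 10²³ × 7.895 × 10^-23) = 0.9671 g/cm³.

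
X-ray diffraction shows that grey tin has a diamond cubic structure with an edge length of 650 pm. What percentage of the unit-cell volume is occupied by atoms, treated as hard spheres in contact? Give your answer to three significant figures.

34.0%

In a diamond cubic lattice nearest neighbors lie along the body diagonal with √3·a = 8r, so r = 0.2165a = 140.7 pm.
Packing fraction = Z·(4/3)πr³ / a³ = 8 × (4/3)π × (140.7)³ / (650)³ = 0.3401 = 34.0%.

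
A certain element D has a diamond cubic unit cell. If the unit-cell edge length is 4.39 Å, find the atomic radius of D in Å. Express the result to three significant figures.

0.950 Å

In a diamond cubic lattice, nearest neighbors lie along the body diagonal with √3·a = 8r.
r = √3·a/8 = 1.7321 × 4.39 / 8 = 0.950 Å.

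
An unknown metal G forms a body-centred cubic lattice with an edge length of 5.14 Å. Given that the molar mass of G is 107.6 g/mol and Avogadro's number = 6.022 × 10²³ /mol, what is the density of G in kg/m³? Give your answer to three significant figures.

2630 kg/m³

A BCC unit cell contains Z = 2 atoms.
Cell volume: a³ = (5.14 Å)³ = (5.140 × 10^-8 cm)³ = 1.358 × 10^-22 cm³.
ρ = Z·M/(N_A·a³) = 2 × 107.6 / (6.022 × 10²³ × 1.358 × 10^-22) = 2.632 g/cm³ = 2630 kg/m³.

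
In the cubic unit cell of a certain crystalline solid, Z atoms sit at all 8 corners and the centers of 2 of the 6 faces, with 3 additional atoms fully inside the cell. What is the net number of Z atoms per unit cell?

5

Corner atoms are shared by 8 cells (1/8 each), face atoms by 2 (1/2 each), interior atoms are unshared.
Net atoms = 8 × 1/8 + 2 × 1/2 + 3 = 1 + 1 + 3 = 5.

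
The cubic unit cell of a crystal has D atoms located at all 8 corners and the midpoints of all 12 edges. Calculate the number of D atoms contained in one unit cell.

4

Corner atoms are shared by 8 cells (1/8 each), edge atoms by 4 (1/4 each).
Net atoms = 8 × 1/8 + 12 × 1/4 = 1 + 3 = 4.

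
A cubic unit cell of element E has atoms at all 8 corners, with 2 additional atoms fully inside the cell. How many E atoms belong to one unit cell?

3

Corner atoms are shared by 8 cells (1/8 each), interior atoms are unshared.
Net atoms = 8 × 1/8 + 2 = 1 + 2 = 3.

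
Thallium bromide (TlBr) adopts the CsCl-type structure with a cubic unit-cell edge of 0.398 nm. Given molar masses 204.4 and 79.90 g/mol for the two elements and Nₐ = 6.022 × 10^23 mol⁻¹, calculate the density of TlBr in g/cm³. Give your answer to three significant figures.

7.49 g/cm³

The CsCl-type structure contains Z = 1 formula unit per cell; M(TlBr) = 204.4 + 79.90 = 284.3 g/mol.
a³ = (3.980 × 10^-8 cm)³ = 6.304 × 10^-23 cm³.
ρ = 1 × 284.3 / (6.022 × 10²³ × 6.304 × 10^-23) = 7.488 g/cm³.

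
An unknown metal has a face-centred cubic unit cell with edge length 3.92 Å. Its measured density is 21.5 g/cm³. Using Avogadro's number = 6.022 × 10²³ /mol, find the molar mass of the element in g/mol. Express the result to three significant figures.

195 g/mol

An FCC cell has Z = 4 atoms; a = 3.920 × 10^-8 cm.
M = ρ·N_A·a³/Z = 21.5 × 6.022 × 10²³ × 6.024 × 10^-23 / 4 = 195 g/mol.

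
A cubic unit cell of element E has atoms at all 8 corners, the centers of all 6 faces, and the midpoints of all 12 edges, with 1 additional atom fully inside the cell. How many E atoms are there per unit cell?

8

Corner atoms are shared by 8 cells (1/8 each), face atoms by 2 (1/2 each), edge atoms by 4 (1/4 each), interior atoms are unshared.
Net atoms = 8 × 1/8 + 6 × 1/2 + 12 × 1/4 + 1 = 1 + 3 + 3 + 1 = 8.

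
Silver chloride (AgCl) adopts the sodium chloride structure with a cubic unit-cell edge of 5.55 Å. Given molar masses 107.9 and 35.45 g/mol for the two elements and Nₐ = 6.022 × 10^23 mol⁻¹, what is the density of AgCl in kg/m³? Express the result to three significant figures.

The sodium chloride structure contains Z = 4 formula units per cell; M(AgCl) = 107.9 + 35.45 = 143.35 g/mol.
a³ = (5.550 × 10^-8 cm)³ = 1.710 × 10^-22 cm³.
ρ = 4 × 143.35 / (6.022 × 10²³ × 1.710 × 10^-22) = 5.570 g/cm³ = 5570 kg/m³.

5570 kg/m³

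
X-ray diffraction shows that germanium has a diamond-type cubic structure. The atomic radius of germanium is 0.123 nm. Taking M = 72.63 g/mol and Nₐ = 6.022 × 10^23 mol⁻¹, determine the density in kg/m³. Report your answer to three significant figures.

5260 kg/m³

In a diamond cubic lattice, nearest neighbors lie along the body diagonal with √3·a = 8r, giving a = 0.5681 nm = 5.681 × 10^-8 cm.
With Z = 8, ρ = Z·M/(N_A·a³) = 8 × 72.63 / (6.022 × 10²³ × 1.834 × 10^-22) = 5.262 g/cm³ = 5260 kg/m³.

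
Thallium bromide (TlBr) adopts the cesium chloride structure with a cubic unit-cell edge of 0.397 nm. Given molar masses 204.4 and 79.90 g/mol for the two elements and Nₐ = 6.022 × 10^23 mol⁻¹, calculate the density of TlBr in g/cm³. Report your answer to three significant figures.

7.55 g/cm³

The cesium chloride structure contains Z = 1 formula unit per cell; M(TlBr) = 204.4 + 79.90 = 284.3 g/mol.
a³ = (3.970 × 10^-8 cm)³ = 6.257 × 10^-23 cm³.
ρ = 1 × 284.3 / (6.022 × 10²³ × 6.257 × 10^-23) = 7.545 g/cm³.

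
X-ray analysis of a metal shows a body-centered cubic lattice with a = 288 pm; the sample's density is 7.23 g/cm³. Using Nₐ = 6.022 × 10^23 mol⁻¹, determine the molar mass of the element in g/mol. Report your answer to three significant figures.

52.0 g/mol

A BCC cell has Z = 2 atoms; a = 2.880 × 10^-8 cm.
M = ρ·N_A·a³/Z = 7.23 × 6.022 × 10²³ × 2.389 × 10^-23 / 2 = 52.0 g/mol.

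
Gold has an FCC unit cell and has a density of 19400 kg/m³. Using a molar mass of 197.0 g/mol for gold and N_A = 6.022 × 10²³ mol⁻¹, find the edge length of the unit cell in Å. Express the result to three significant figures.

4.07 Å

With Z = 4 atoms per FCC cell, a³ = Z·M/(N_A·ρ) = 4 × 197.0 / (6.022 × 10²³ × 19.40 g/cm³) = 6.745 × 10^-23 cm³.
a = (6.745 × 10^-23)^(1/3) = 4.071 × 10^-8 cm = 4.07 Å.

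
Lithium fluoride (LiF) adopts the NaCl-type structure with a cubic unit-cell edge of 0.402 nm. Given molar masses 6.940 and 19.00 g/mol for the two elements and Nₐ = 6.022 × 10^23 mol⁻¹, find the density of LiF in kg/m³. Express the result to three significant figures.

The NaCl-type structure contains Z = 4 formula units per cell; M(LiF) = 6.940 + 19.00 = 25.94 g/mol.
a³ = (4.020 × 10^-8 cm)³ = 6.496 × 10^-23 cm³.
ρ = 4 × 25.94 / (6.022 × 10²³ × 6.496 × 10^-23) = 2.652 g/cm³ = 2650 kg/m³.

2650 kg/m³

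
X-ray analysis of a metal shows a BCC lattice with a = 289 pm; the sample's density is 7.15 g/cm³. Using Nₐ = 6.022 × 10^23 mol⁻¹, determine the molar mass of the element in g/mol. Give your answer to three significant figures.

52.0 g/mol

A BCC cell has Z = 2 atoms; a = 2.890 × 10^-8 cm.
M = ρ·N_A·a³/Z = 7.15 × 6.022 × 10²³ × 2.414 × 10^-23 / 2 = 52.0 g/mol.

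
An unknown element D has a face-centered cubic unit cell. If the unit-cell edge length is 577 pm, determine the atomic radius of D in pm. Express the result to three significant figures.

204 pm

In an FCC lattice, atoms touch along the face diagonal, so √2·a = 4r.
r = √2·a/4 = 1.4142 × 577 / 4 = 204 pm.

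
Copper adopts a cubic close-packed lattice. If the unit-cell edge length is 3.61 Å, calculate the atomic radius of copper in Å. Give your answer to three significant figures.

1.28 Å

In an FCC lattice, atoms touch along the face diagonal, so √2·a = 4r.
r = √2·a/4 = 1.4142 × 3.61 / 4 = 1.28 Å.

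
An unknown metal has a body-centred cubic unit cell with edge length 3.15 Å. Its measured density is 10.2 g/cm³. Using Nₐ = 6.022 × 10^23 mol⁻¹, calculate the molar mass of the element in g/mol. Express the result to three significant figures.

96.0 g/mol

A BCC cell has Z = 2 atoms; a = 3.150 × 10^-8 cm.
M = ρ·N_A·a³/Z = 10.2 × 6.022 × 10²³ × 3.126 × 10^-23 / 2 = 96.0 g/mol.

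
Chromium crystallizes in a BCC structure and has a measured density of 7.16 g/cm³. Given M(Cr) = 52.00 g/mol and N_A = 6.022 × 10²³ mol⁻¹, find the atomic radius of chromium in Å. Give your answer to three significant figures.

For a BCC cell (Z = 2), a³ = Z·M/(N_A·ρ) = 2 × 52.00 / (6.022 × 10²³ × 7.160) = 2.412 × 10^-23 cm³, so a = 2.889 × 10^-8 cm = 2.889 Å.
Atoms touch along the body diagonal, so √3·a = 4r, so r = 0.4330 × a = 1.25 Å.

1.25 Å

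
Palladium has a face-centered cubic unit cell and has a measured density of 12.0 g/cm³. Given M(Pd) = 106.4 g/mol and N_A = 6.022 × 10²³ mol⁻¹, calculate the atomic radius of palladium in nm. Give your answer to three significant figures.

For an FCC cell (Z = 4), a³ = Z·M/(N_A·ρ) = 4 × 106.4 / (6.022 × 10²³ × 12.00) = 5.890 × 10^-23 cm³, so a = 3.891 × 10^-8 cm = 0.3891 nm.
Atoms touch along the face diagonal, so √2·a = 4r, so r = 0.3536 × a = 0.138 nm.

0.138 nm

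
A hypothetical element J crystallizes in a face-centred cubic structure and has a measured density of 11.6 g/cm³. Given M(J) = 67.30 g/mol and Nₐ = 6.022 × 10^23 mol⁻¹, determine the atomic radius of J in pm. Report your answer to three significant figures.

119 pm

For an FCC cell (Z = 4), a³ = Z·M/(N_A·ρ) = 4 × 67.30 / (6.022 × 10²³ × 11.60) = 3.854 × 10^-23 cm³, so a = 3.378 × 10^-8 cm = 337.8 pm.
Atoms touch along the face diagonal, so √2·a = 4r, so r = 0.3536 × a = 119 pm.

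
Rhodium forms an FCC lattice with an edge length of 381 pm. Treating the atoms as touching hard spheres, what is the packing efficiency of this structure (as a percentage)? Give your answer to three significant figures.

In an FCC lattice atoms touch along the face diagonal, so √2·a = 4r, so r = 0.3536a = 134.7 pm.
Packing fraction = Z·(4/3)πr³ / a³ = 4 × (4/3)π × (134.7)³ / (381)³ = 0.7405 = 74.0%.

74.0%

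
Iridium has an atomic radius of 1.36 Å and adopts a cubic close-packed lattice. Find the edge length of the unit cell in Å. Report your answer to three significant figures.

3.85 Å

In an FCC lattice, atoms touch along the face diagonal, so √2·a = 4r.
a = 4r/√2 = 4 × 1.36 / 1.4142 = 3.85 Å.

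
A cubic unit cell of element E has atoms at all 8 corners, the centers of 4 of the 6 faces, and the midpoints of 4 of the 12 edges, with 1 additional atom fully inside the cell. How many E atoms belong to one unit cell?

5

Corner atoms are shared by 8 cells (1/8 each), face atoms by 2 (1/2 each), edge atoms by 4 (1/4 each), interior atoms are unshared.
Net atoms = 8 × 1/8 + 4 × 1/2 + 4 × 1/4 + 1 = 1 + 2 + 1 + 1 = 5.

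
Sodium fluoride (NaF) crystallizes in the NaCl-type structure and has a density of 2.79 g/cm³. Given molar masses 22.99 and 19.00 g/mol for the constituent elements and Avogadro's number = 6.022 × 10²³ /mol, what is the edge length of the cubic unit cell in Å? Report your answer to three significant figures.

4.64 Å

M(NaF) = 41.99 g/mol; Z = 4 formula units per cell.
a³ = Z·M/(N_A·ρ) = 4 × 41.99 / (6.022 × 10²³ × 2.79) = 9.997 × 10^-23 cm³, so a = 4.641 × 10^-8 cm = 4.64 Å.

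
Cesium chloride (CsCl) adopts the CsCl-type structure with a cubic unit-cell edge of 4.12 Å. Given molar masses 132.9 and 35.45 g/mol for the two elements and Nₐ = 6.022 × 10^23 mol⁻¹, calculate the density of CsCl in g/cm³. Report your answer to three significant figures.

The CsCl-type structure contains Z = 1 formula unit per cell; M(CsCl) = 132.9 + 35.45 = 168.35 g/mol.
a³ = (4.120 × 10^-8 cm)³ = 6.993 × 10^-23 cm³.
ρ = 1 × 168.35 / (6.022 × 10²³ × 6.993 × 10^-23) = 3.997 g/cm³.

4.00 g/cm³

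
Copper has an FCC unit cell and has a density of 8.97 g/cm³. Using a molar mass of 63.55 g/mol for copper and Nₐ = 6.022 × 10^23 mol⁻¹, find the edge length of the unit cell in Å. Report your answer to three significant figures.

With Z = 4 atoms per FCC cell, a³ = Z·M/(N_A·ρ) = 4 × 63.55 / (6.022 × 10²³ × 8.970 g/cm³) = 4.706 × 10^-23 cm³.
a = (4.706 × 10^-23)^(1/3) = 3.610 × 10^-8 cm = 3.61 Å.

3.61 Å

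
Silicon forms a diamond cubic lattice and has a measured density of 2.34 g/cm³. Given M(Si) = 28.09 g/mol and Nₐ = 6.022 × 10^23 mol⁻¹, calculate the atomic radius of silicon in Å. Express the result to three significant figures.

For a diamond cubic cell (Z = 8), a³ = Z·M/(N_A·ρ) = 8 × 28.09 / (6.022 × 10²³ × 2.340) = 1.595 × 10^-22 cm³, so a = 5.423 × 10^-8 cm = 5.423 Å.
Nearest neighbors lie along the body diagonal with √3·a = 8r, so r = 0.2165 × a = 1.17 Å.

1.17 Å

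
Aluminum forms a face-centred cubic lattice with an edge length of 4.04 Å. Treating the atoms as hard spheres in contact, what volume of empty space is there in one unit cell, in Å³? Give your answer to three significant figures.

17.1 Å³

In an FCC lattice atoms touch along the face diagonal, so √2·a = 4r, so r = 0.3536a = 1.428 Å.
V_cell = a³ = 65.94 Å³; V_atoms = 4 × (4/3)πr³ = 48.83 Å³.
Empty space = 65.94 − 48.83 = 17.1 Å³.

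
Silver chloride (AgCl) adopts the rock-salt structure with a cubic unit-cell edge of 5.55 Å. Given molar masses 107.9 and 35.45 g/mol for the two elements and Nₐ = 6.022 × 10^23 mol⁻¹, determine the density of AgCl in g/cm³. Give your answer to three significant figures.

The rock-salt structure contains Z = 4 formula units per cell; M(AgCl) = 107.9 + 35.45 = 143.35 g/mol.
a³ = (5.550 × 10^-8 cm)³ = 1.710 × 10^-22 cm³.
ρ = 4 × 143.35 / (6.022 × 10²³ × 1.710 × 10^-22) = 5.570 g/cm³.

5.57 g/cm³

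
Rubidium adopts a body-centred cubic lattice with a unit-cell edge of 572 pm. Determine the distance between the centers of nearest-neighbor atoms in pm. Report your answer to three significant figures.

In a BCC structure, atoms touch along the body diagonal, so √3·a = 4r; the nearest-neighbor distance equals 2r = 0.8660·a.
d = 0.8660 × 572 = 495 pm.

495 pm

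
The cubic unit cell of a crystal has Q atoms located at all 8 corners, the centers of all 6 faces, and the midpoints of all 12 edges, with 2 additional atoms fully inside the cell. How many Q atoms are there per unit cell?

Corner atoms are shared by 8 cells (1/8 each), face atoms by 2 (1/2 each), edge atoms by 4 (1/4 each), interior atoms are unshared.
Net atoms = 8 × 1/8 + 6 × 1/2 + 12 × 1/4 + 2 = 1 + 3 + 3 + 2 = 9.

9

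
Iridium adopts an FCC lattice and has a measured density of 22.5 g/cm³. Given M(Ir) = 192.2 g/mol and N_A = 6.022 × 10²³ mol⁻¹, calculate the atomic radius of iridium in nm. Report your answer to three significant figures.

0.136 nm

For an FCC cell (Z = 4), a³ = Z·M/(N_A·ρ) = 4 × 192.2 / (6.022 × 10²³ × 22.50) = 5.674 × 10^-23 cm³, so a = 3.843 × 10^-8 cm = 0.3843 nm.
Atoms touch along the face diagonal, so √2·a = 4r, so r = 0.3536 × a = 0.136 nm.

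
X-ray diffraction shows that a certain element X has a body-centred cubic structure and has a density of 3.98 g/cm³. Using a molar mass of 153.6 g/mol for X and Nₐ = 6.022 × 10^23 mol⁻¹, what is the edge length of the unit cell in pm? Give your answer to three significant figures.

With Z = 2 atoms per BCC cell, a³ = Z·M/(N_A·ρ) = 2 × 153.6 / (6.022 × 10²³ × 3.980 g/cm³) = 1.282 × 10^-22 cm³.
a = (1.282 × 10^-22)^(1/3) = 5.042 × 10^-8 cm = 504 pm.

504 pm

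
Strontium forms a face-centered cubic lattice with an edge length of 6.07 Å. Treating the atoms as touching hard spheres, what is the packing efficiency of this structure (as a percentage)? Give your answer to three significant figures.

In an FCC lattice atoms touch along the face diagonal, so √2·a = 4r, so r = 0.3536a = 2.146 Å.
Packing fraction = Z·(4/3)πr³ / a³ = 4 × (4/3)π × (2.146)³ / (6.07)³ = 0.7405 = 74.0%.

74.0%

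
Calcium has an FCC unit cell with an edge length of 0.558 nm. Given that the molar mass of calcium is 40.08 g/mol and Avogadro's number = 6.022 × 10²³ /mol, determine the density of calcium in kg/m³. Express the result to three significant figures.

An FCC unit cell contains Z = 4 atoms.
Cell volume: a³ = (0.558 nm)³ = (5.580 × 10^-8 cm)³ = 1.737 × 10^-22 cm³.
ρ = Z·M/(N_A·a³) = 4 × 40.08 / (6.022 × 10²³ × 1.737 × 10^-22) = 1.532 g/cm³ = 1530 kg/m³.

1530 kg/m³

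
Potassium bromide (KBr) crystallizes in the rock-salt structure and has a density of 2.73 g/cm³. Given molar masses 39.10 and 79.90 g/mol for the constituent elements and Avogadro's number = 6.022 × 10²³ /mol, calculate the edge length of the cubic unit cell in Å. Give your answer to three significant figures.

6.62 Å

M(KBr) = 119.0 g/mol; Z = 4 formula units per cell.
a³ = Z·M/(N_A·ρ) = 4 × 119.0 / (6.022 × 10²³ × 2.73) = 2.895 × 10^-22 cm³, so a = 6.616 × 10^-8 cm = 6.62 Å.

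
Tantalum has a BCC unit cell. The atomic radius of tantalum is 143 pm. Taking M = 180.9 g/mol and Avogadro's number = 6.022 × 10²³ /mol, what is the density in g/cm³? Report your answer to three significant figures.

16.7 g/cm³

In a BCC lattice, atoms touch along the body diagonal, so √3·a = 4r, giving a = 330.2 pm = 3.302 × 10^-8 cm.
With Z = 2, ρ = Z·M/(N_A·a³) = 2 × 180.9 / (6.022 × 10²³ × 3.602 × 10^-23) = 16.68 g/cm³.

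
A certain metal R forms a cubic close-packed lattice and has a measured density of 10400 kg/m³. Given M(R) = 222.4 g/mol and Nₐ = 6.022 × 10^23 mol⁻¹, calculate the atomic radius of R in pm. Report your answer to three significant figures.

184 pm

For an FCC cell (Z = 4), a³ = Z·M/(N_A·ρ) = 4 × 222.4 / (6.022 × 10²³ × 10.40) = 1.420 × 10^-22 cm³, so a = 5.218 × 10^-8 cm = 521.8 pm.
Atoms touch along the face diagonal, so √2·a = 4r, so r = 0.3536 × a = 184 pm.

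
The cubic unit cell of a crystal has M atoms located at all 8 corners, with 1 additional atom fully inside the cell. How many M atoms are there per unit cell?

2

Corner atoms are shared by 8 cells (1/8 each), interior atoms are unshared.
Net atoms = 8 × 1/8 + 1 = 1 + 1 = 2.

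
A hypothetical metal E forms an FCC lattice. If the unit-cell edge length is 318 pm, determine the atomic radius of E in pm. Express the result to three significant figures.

In an FCC lattice, atoms touch along the face diagonal, so √2·a = 4r.
r = √2·a/4 = 1.4142 × 318 / 4 = 112 pm.

112 pm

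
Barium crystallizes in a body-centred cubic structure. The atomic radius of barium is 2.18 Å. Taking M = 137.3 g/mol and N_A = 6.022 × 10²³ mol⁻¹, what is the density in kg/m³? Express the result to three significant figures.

3570 kg/m³

In a BCC lattice, atoms touch along the body diagonal, so √3·a = 4r, giving a = 5.034 Å = 5.034 × 10^-8 cm.
With Z = 2, ρ = Z·M/(N_A·a³) = 2 × 137.3 / (6.022 × 10²³ × 1.276 × 10^-22) = 3.573 g/cm³ = 3570 kg/m³.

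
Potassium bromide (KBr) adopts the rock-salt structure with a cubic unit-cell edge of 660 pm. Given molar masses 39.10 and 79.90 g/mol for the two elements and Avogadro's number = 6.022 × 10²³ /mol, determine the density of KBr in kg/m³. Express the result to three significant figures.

2750 kg/m³

The rock-salt structure contains Z = 4 formula units per cell; M(KBr) = 39.10 + 79.90 = 119.0 g/mol.
a³ = (6.600 × 10^-8 cm)³ = 2.875 × 10^-22 cm³.
ρ = 4 × 119.0 / (6.022 × 10²³ × 2.875 × 10^-22) = 2.749 g/cm³ = 2750 kg/m³.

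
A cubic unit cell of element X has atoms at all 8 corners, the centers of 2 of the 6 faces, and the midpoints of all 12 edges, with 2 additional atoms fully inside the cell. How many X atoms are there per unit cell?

Corner atoms are shared by 8 cells (1/8 each), face atoms by 2 (1/2 each), edge atoms by 4 (1/4 each), interior atoms are unshared.
Net atoms = 8 × 1/8 + 2 × 1/2 + 12 × 1/4 + 2 = 1 + 1 + 3 + 2 = 7.

7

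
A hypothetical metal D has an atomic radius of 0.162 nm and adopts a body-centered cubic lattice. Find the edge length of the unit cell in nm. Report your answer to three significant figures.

In a BCC lattice, atoms touch along the body diagonal, so √3·a = 4r.
a = 4r/√3 = 4 × 0.162 / 1.7321 = 0.374 nm.

0.374 nm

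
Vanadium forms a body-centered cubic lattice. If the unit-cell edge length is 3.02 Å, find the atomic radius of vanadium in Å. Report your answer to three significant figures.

1.31 Å

In a BCC lattice, atoms touch along the body diagonal, so √3·a = 4r.
r = √3·a/4 = 1.7321 × 3.02 / 4 = 1.31 Å.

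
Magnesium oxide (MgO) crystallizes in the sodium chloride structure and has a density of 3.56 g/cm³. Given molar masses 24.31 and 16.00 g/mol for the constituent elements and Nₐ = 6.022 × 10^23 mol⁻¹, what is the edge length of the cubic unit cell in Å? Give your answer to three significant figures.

M(MgO) = 40.31 g/mol; Z = 4 formula units per cell.
a³ = Z·M/(N_A·ρ) = 4 × 40.31 / (6.022 × 10²³ × 3.56) = 7.521 × 10^-23 cm³, so a = 4.221 × 10^-8 cm = 4.22 Å.

4.22 Å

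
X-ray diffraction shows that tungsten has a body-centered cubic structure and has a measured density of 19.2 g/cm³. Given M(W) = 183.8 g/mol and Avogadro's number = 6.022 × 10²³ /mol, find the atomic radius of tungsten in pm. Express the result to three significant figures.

For a BCC cell (Z = 2), a³ = Z·M/(N_A·ρ) = 2 × 183.8 / (6.022 × 10²³ × 19.20) = 3.179 × 10^-23 cm³, so a = 3.168 × 10^-8 cm = 316.8 pm.
Atoms touch along the body diagonal, so √3·a = 4r, so r = 0.4330 × a = 137 pm.

137 pm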